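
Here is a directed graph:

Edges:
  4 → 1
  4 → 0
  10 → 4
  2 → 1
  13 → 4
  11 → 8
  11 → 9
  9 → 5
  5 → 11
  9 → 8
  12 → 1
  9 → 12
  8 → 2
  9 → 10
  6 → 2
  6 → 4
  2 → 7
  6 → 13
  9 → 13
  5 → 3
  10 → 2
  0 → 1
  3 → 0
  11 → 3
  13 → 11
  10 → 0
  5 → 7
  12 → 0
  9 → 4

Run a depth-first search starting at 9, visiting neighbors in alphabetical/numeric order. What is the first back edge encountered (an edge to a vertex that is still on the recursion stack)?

DFS from 9 (visiting neighbors in alphabetical/numeric order); mark gray on enter, black on exit:
9 gray
  4 gray
    0 gray
      1 gray
      1 black
    0 black
    4→1: 1 black — skip
  4 black
  5 gray
    3 gray
      3→0: 0 black — skip
    3 black
    7 gray
    7 black
    11 gray
      11→3: 3 black — skip
      8 gray
        2 gray
          2→1: 1 black — skip
          2→7: 7 black — skip
        2 black
      8 black
      11→9: 9 is gray → back edge
First back edge: 11 → 9.

11→9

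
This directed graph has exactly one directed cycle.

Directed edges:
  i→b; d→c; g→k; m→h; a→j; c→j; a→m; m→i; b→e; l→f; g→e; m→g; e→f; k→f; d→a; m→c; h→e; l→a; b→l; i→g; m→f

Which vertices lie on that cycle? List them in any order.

a, b, i, l, m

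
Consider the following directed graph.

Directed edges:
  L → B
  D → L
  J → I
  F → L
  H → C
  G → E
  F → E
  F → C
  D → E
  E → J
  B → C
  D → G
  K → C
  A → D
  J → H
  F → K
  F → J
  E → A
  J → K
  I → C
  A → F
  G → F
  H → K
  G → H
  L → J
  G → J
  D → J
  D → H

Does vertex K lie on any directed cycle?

K lies on a cycle iff there is a path from K back to itself.
Exploring from K, it never reaches itself; equivalently, its strongly connected component is a singleton.

No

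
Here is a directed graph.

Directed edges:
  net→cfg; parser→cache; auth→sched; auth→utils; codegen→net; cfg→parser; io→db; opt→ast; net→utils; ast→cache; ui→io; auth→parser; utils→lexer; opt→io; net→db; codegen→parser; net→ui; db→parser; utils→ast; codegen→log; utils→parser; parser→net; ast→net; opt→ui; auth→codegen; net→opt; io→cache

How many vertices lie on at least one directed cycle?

9

A vertex is on a directed cycle iff it belongs to a strongly connected component of size ≥ 2 (or has a self-loop).
The vertices on cycles are {db, io, ui, ast, cfg, net, opt, utils, parser} — 9 in total.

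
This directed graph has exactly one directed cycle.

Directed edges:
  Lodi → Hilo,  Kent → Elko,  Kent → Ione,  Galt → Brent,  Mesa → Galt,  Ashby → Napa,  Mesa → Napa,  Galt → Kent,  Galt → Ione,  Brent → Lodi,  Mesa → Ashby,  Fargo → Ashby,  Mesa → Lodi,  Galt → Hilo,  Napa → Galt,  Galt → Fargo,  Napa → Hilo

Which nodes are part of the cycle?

Galt, Napa, Ashby, Fargo

DFS with gray/black marking from Galt:
Galt gray
  Ione gray
  Ione black
  Hilo gray
  Hilo black
  Brent gray
    Lodi gray
      Lodi→Hilo: Hilo black — skip
    Lodi black
  Brent black
  Kent gray
    Kent→Ione: Ione black — skip
    Elko gray
    Elko black
  Kent black
  Fargo gray
    Ashby gray
      Napa gray
        Napa→Hilo: Hilo black — skip
        Napa→Galt: Galt is gray → back edge
Back edge closes the cycle Galt → Fargo → Ashby → Napa → Galt; its vertices are {Galt, Napa, Ashby, Fargo}.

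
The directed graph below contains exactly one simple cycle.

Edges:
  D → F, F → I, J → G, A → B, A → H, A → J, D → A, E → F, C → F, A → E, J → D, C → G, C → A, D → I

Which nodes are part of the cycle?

DFS with gray/black marking from A:
A gray
  B gray
  B black
  H gray
  H black
  E gray
    F gray
      I gray
      I black
    F black
  E black
  J gray
    G gray
    G black
    D gray
      D→F: F black — skip
      D→I: I black — skip
      D→A: A is gray → back edge
Back edge closes the cycle A → J → D → A; its vertices are {A, D, J}.

A, D, J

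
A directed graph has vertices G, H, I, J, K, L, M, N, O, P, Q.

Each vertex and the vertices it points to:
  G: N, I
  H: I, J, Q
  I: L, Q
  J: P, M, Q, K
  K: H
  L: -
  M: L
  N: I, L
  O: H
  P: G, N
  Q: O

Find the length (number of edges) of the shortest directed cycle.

3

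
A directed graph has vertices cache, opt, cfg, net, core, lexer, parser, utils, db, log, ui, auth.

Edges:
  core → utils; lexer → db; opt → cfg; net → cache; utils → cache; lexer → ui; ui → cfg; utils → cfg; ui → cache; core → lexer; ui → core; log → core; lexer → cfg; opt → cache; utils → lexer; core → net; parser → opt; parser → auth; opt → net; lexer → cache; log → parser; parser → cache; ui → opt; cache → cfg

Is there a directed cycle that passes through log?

No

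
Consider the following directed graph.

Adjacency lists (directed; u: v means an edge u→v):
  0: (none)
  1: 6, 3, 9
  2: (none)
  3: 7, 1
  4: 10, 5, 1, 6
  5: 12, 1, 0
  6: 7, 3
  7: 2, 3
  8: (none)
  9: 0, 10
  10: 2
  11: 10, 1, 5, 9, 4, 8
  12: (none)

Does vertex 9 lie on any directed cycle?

9 lies on a cycle iff there is a path from 9 back to itself.
Exploring from 9, it never reaches itself; equivalently, its strongly connected component is a singleton.

No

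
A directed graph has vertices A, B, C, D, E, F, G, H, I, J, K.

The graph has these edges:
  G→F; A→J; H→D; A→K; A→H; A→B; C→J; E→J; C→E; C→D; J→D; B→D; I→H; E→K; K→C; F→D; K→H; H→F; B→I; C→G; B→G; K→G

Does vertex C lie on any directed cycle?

Yes

C is on a cycle iff C can reach itself via ≥1 edge.
C → E → K → C — yes.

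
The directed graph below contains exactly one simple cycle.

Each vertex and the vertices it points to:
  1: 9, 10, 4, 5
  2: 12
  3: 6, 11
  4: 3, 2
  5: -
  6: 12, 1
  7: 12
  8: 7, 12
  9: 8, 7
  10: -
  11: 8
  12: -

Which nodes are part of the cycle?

1, 3, 4, 6

DFS with gray/black marking from 6:
6 gray
  12 gray
  12 black
  1 gray
    9 gray
      8 gray
        7 gray
          7→12: 12 black — skip
        7 black
        8→12: 12 black — skip
      8 black
      9→7: 7 black — skip
    9 black
    10 gray
    10 black
    4 gray
      3 gray
        3→6: 6 is gray → back edge
Back edge closes the cycle 6 → 1 → 4 → 3 → 6; its vertices are {1, 3, 4, 6}.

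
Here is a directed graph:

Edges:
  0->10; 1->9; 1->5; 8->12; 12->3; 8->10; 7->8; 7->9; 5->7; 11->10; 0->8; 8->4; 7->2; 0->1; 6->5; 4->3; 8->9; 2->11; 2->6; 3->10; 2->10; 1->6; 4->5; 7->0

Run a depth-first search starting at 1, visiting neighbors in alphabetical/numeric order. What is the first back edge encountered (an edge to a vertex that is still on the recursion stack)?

DFS from 1 (visiting neighbors in alphabetical/numeric order); mark gray on enter, black on exit:
1 gray
  5 gray
    7 gray
      0 gray
        0→1: 1 is gray → back edge
First back edge: 0 → 1.

0→1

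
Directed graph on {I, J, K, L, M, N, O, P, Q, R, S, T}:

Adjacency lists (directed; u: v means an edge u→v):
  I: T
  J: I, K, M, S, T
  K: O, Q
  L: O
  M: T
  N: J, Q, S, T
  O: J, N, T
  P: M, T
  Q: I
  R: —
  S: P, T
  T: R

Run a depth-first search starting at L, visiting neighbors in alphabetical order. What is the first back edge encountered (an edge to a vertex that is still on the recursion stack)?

DFS from L (visiting neighbors in alphabetical order); mark gray on enter, black on exit:
L gray
  O gray
    J gray
      I gray
        T gray
          R gray
          R black
        T black
      I black
      K gray
        K→O: O is gray → back edge
First back edge: K → O.

K→O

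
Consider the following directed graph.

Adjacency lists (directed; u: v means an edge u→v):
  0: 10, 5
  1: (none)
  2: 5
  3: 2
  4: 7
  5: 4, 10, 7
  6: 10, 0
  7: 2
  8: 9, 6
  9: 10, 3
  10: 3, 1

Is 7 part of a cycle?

7 is on a cycle iff 7 can reach itself via ≥1 edge.
7 → 2 → 5 → 7 — yes.

Yes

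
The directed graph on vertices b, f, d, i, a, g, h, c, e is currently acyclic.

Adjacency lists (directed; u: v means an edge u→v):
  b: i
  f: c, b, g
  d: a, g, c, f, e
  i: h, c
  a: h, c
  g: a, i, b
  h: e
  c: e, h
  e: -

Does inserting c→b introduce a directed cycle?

Yes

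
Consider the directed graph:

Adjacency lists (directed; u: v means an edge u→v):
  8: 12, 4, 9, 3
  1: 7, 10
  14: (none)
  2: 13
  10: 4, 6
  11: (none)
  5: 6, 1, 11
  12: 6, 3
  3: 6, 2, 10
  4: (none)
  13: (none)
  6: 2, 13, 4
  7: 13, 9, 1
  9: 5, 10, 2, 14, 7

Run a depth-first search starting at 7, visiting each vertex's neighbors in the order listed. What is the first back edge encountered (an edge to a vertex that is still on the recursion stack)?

1→7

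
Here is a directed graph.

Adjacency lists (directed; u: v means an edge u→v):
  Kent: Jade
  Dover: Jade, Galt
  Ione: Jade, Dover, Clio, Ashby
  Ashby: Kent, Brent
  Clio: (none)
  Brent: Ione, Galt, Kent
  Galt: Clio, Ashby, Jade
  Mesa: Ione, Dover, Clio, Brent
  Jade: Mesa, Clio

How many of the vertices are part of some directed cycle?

A vertex is on a directed cycle iff it belongs to a strongly connected component of size ≥ 2 (or has a self-loop).
The vertices on cycles are {Galt, Ione, Jade, Kent, Mesa, Ashby, Brent, Dover} — 8 in total.

8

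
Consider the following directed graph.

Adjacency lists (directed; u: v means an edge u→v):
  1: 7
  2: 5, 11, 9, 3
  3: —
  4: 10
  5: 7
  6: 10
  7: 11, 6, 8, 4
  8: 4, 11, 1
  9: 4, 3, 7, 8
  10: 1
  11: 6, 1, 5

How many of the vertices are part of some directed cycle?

A vertex is on a directed cycle iff it belongs to a strongly connected component of size ≥ 2 (or has a self-loop).
The vertices on cycles are {1, 4, 5, 6, 7, 8, 10, 11} — 8 in total.

8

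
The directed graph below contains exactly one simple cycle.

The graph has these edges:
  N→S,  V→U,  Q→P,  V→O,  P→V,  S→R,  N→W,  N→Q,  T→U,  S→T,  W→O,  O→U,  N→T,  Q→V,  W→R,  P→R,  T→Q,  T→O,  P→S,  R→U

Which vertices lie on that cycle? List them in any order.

DFS with gray/black marking from T:
T gray
  O gray
    U gray
    U black
  O black
  Q gray
    P gray
      S gray
        R gray
          R→U: U black — skip
        R black
        S→T: T is gray → back edge
Back edge closes the cycle T → Q → P → S → T; its vertices are {P, Q, S, T}.

P, Q, S, T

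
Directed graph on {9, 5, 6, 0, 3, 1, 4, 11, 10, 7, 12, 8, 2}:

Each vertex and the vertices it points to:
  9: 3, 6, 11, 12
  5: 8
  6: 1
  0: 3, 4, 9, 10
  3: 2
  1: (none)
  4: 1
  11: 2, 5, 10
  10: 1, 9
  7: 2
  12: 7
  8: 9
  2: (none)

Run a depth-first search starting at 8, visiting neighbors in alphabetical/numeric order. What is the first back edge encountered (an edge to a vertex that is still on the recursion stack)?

DFS from 8 (visiting neighbors in alphabetical/numeric order); mark gray on enter, black on exit:
8 gray
  9 gray
    3 gray
      2 gray
      2 black
    3 black
    6 gray
      1 gray
      1 black
    6 black
    11 gray
      11→2: 2 black — skip
      5 gray
        5→8: 8 is gray → back edge
First back edge: 5 → 8.

5->8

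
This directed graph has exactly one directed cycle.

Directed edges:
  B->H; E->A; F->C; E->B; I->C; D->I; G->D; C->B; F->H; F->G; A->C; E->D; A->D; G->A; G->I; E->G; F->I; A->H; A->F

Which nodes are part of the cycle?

A, F, G

DFS with gray/black marking from A:
A gray
  C gray
    B gray
      H gray
      H black
    B black
  C black
  A→H: H black — skip
  D gray
    I gray
      I→C: C black — skip
    I black
  D black
  F gray
    G gray
      G→I: I black — skip
      G→A: A is gray → back edge
Back edge closes the cycle A → F → G → A; its vertices are {A, F, G}.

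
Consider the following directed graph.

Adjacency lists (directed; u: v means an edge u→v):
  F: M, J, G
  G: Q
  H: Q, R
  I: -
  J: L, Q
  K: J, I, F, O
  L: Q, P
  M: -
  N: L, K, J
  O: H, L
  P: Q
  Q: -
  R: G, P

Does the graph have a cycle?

No

DFS with white/gray/black marking, starting from R:
R gray
  G gray
    Q gray
    Q black
  G black
  P gray
    P→Q: Q black — skip
  P black
R black
F gray
  M gray
  M black
  J gray
    L gray
      L→Q: Q black — skip
      L→P: P black — skip
    L black
    J→Q: Q black — skip
  J black
  F→G: G black — skip
F black
H gray
  H→Q: Q black — skip
  H→R: R black — skip
H black
I gray
I black
K gray
  K→J: J black — skip
  K→I: I black — skip
  K→F: F black — skip
  O gray
    O→H: H black — skip
    O→L: L black — skip
  O black
K black
N gray
  N→L: L black — skip
  N→K: K black — skip
  N→J: J black — skip
N black
Every edge goes to a white or black vertex — no back edge, so the graph is acyclic.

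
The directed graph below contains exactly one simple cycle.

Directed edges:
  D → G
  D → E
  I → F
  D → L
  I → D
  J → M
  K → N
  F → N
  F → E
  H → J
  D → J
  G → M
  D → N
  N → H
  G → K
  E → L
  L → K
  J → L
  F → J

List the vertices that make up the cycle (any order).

H, J, K, L, N

DFS with gray/black marking from N:
N gray
  H gray
    J gray
      L gray
        K gray
          K→N: N is gray → back edge
Back edge closes the cycle N → H → J → L → K → N; its vertices are {H, J, K, L, N}.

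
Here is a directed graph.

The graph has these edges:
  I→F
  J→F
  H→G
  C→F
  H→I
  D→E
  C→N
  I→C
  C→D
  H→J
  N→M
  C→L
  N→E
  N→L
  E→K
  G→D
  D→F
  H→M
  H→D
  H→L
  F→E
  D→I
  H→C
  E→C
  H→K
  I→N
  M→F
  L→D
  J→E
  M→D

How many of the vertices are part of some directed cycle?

A vertex is on a directed cycle iff it belongs to a strongly connected component of size ≥ 2 (or has a self-loop).
The vertices on cycles are {C, D, E, F, I, L, M, N} — 8 in total.

8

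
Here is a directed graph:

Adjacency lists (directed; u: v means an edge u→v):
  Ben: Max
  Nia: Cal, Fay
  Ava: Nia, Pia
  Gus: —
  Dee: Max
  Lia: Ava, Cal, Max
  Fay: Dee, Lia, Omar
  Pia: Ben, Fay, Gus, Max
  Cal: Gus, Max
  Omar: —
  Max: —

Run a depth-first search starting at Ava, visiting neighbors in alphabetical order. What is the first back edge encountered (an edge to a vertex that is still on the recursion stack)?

DFS from Ava (visiting neighbors in alphabetical order); mark gray on enter, black on exit:
Ava gray
  Nia gray
    Cal gray
      Gus gray
      Gus black
      Max gray
      Max black
    Cal black
    Fay gray
      Dee gray
        Dee→Max: Max black — skip
      Dee black
      Lia gray
        Lia→Ava: Ava is gray → back edge
First back edge: Lia → Ava.

Lia→Ava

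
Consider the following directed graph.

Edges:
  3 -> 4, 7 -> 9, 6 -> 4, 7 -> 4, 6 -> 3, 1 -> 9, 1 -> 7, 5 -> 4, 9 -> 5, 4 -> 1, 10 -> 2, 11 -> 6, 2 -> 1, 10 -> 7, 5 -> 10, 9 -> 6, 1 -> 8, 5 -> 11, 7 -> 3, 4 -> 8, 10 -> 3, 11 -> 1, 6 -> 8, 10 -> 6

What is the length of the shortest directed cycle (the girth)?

3

For each vertex v, BFS finds the shortest path from v back to v.
The shortest such closed walk is 1 → 7 → 4 → 1, length 3.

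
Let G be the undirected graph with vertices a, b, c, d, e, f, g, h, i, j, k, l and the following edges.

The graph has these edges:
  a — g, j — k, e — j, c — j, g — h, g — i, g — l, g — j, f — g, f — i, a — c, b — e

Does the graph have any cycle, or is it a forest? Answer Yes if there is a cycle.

DFS, tracking each vertex's parent; an edge to a visited non-parent vertex closes a cycle.
Start from j:
visit j (parent –)
  visit e (parent j)
    e–j: parent, skip
    visit b (parent e)
      b–e: parent, skip
  visit c (parent j)
    visit a (parent c)
      visit g (parent a)
        visit l (parent g)
          l–g: parent, skip
        visit i (parent g)
          visit f (parent i)
            f–g: g visited and ≠ parent → cycle
Cycle: g – i – f – g.

Yes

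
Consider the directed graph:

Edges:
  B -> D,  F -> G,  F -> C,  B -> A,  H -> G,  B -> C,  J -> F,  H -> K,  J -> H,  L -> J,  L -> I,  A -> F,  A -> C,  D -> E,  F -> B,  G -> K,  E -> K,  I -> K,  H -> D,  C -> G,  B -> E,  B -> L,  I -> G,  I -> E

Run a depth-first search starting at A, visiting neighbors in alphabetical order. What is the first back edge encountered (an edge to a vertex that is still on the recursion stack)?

B->A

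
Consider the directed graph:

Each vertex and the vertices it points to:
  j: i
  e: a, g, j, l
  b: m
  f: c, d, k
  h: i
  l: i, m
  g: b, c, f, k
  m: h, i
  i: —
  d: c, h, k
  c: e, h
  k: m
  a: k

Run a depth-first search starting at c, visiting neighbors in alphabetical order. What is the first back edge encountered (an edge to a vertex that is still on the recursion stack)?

DFS from c (visiting neighbors in alphabetical order); mark gray on enter, black on exit:
c gray
  e gray
    a gray
      k gray
        m gray
          h gray
            i gray
            i black
          h black
          m→i: i black — skip
        m black
      k black
    a black
    g gray
      b gray
        b→m: m black — skip
      b black
      g→c: c is gray → back edge
First back edge: g → c.

g→c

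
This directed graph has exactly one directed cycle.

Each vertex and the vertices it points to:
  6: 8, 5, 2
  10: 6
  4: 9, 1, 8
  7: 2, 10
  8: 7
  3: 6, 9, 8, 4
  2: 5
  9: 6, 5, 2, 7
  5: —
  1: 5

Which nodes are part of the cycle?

6, 7, 8, 10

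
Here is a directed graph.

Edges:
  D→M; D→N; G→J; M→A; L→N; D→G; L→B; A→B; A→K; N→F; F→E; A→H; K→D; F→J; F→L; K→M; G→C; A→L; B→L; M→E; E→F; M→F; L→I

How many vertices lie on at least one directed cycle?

9

A vertex is on a directed cycle iff it belongs to a strongly connected component of size ≥ 2 (or has a self-loop).
The vertices on cycles are {A, B, D, E, F, K, L, M, N} — 9 in total.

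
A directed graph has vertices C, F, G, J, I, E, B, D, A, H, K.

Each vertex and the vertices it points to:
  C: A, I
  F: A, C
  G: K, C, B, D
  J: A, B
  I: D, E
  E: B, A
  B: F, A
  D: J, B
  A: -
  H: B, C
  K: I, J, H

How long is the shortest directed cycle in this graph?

For each vertex v, BFS finds the shortest path from v back to v.
The shortest such closed walk is I → E → B → F → C → I, length 5.

5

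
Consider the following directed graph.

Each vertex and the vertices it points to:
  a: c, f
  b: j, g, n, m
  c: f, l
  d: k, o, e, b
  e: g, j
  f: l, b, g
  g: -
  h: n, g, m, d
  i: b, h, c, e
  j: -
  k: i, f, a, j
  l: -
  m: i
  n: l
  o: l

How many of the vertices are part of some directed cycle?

9

A vertex is on a directed cycle iff it belongs to a strongly connected component of size ≥ 2 (or has a self-loop).
The vertices on cycles are {a, b, c, d, f, h, i, k, m} — 9 in total.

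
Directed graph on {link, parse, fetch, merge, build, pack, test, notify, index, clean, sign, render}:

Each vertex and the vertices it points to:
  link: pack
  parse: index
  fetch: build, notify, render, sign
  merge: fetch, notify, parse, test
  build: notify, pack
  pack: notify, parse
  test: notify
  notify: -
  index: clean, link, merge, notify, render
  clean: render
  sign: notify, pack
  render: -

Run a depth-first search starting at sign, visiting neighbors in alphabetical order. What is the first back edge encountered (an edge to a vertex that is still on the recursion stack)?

DFS from sign (visiting neighbors in alphabetical order); mark gray on enter, black on exit:
sign gray
  notify gray
  notify black
  pack gray
    pack→notify: notify black — skip
    parse gray
      index gray
        clean gray
          render gray
          render black
        clean black
        link gray
          link→pack: pack is gray → back edge
First back edge: link → pack.

link->pack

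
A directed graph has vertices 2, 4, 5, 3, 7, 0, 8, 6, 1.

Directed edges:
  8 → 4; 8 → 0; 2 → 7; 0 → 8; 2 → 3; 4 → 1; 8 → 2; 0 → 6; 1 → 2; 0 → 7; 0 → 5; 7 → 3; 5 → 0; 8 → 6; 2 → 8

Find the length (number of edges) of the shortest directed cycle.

For each vertex v, BFS finds the shortest path from v back to v.
The shortest such closed walk is 5 → 0 → 5, length 2.

2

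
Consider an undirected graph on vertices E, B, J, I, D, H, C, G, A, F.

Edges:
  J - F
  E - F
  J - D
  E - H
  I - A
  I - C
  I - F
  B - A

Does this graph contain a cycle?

DFS, tracking each vertex's parent; an edge to a visited non-parent vertex closes a cycle.
Start from G:
visit G (parent –)
visit E (parent –)
  visit H (parent E)
    H–E: parent, skip
  visit F (parent E)
    visit J (parent F)
      visit D (parent J)
        D–J: parent, skip
      J–F: parent, skip
    F–E: parent, skip
    visit I (parent F)
      visit C (parent I)
        C–I: parent, skip
      visit A (parent I)
        visit B (parent A)
          B–A: parent, skip
        A–I: parent, skip
      I–F: parent, skip
No non-parent visited neighbor found — the graph is a forest.

No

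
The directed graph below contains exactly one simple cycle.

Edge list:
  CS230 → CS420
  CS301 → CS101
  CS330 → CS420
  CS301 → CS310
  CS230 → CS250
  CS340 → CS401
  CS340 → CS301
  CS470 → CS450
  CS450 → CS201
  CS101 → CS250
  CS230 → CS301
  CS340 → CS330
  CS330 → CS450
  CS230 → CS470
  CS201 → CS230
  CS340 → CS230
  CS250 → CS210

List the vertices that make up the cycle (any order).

CS201, CS230, CS450, CS470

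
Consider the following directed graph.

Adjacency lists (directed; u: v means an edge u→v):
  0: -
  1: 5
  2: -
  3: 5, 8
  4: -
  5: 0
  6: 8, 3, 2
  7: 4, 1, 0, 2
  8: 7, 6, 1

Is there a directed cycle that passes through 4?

4 lies on a cycle iff there is a path from 4 back to itself.
Exploring from 4, it never reaches itself; equivalently, its strongly connected component is a singleton.

No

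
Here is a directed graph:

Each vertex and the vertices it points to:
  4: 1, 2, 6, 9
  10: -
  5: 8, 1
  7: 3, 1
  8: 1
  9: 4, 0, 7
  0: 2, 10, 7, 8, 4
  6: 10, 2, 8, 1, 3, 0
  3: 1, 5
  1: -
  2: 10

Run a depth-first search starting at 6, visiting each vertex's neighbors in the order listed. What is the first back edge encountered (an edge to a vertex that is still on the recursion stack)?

4->6

DFS from 6 (visiting each vertex's neighbors in the order listed); mark gray on enter, black on exit:
6 gray
  10 gray
  10 black
  2 gray
    2→10: 10 black — skip
  2 black
  8 gray
    1 gray
    1 black
  8 black
  6→1: 1 black — skip
  3 gray
    3→1: 1 black — skip
    5 gray
      5→8: 8 black — skip
      5→1: 1 black — skip
    5 black
  3 black
  0 gray
    0→2: 2 black — skip
    0→10: 10 black — skip
    7 gray
      7→3: 3 black — skip
      7→1: 1 black — skip
    7 black
    0→8: 8 black — skip
    4 gray
      4→1: 1 black — skip
      4→2: 2 black — skip
      4→6: 6 is gray → back edge
First back edge: 4 → 6.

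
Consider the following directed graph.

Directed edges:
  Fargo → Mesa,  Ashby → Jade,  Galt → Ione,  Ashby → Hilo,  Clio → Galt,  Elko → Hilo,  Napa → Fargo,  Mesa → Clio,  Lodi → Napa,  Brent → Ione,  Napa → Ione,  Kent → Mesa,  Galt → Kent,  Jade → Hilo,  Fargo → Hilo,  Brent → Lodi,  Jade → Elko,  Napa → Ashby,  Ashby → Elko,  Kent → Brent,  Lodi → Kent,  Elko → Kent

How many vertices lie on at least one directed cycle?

A vertex is on a directed cycle iff it belongs to a strongly connected component of size ≥ 2 (or has a self-loop).
The vertices on cycles are {Clio, Elko, Galt, Jade, Kent, Lodi, Mesa, Napa, Ashby, Brent, Fargo} — 11 in total.

11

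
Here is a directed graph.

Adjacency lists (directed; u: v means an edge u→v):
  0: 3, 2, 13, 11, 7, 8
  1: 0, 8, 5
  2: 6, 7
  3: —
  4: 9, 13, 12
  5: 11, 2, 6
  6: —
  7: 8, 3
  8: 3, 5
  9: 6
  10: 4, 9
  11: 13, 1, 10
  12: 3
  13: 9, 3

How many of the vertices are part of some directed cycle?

A vertex is on a directed cycle iff it belongs to a strongly connected component of size ≥ 2 (or has a self-loop).
The vertices on cycles are {0, 1, 2, 5, 7, 8, 11} — 7 in total.

7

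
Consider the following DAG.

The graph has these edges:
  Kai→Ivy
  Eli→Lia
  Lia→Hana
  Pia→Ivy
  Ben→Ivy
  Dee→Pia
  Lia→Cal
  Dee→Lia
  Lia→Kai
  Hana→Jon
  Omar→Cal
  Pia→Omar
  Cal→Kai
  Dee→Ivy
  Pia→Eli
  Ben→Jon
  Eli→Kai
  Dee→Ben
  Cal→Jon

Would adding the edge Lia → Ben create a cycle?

Adding Lia→Ben creates a cycle iff Ben can already reach Lia.
Explore from Ben: no path reaches Lia. The graph stays acyclic.

No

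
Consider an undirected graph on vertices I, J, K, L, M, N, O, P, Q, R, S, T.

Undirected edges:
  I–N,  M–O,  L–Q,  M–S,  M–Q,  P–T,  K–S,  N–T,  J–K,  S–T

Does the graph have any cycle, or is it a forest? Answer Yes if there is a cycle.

DFS, tracking each vertex's parent; an edge to a visited non-parent vertex closes a cycle.
Start from Q:
visit Q (parent –)
  visit M (parent Q)
    M–Q: parent, skip
    visit S (parent M)
      visit T (parent S)
        visit N (parent T)
          N–T: parent, skip
          visit I (parent N)
            I–N: parent, skip
        T–S: parent, skip
        visit P (parent T)
          P–T: parent, skip
      visit K (parent S)
        K–S: parent, skip
        visit J (parent K)
          J–K: parent, skip
      S–M: parent, skip
    visit O (parent M)
      O–M: parent, skip
  visit L (parent Q)
    L–Q: parent, skip
visit R (parent –)
No non-parent visited neighbor found — the graph is a forest.

No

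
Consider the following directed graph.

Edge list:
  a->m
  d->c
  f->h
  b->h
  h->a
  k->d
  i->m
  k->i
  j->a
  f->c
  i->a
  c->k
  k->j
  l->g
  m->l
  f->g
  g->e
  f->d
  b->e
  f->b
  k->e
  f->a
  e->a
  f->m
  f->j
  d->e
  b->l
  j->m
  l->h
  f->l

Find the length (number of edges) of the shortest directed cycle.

3

For each vertex v, BFS finds the shortest path from v back to v.
The shortest such closed walk is d → c → k → d, length 3.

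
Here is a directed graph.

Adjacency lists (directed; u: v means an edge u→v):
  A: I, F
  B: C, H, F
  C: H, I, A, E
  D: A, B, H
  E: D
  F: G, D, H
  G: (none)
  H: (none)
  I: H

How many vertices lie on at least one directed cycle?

6

A vertex is on a directed cycle iff it belongs to a strongly connected component of size ≥ 2 (or has a self-loop).
The vertices on cycles are {A, B, C, D, E, F} — 6 in total.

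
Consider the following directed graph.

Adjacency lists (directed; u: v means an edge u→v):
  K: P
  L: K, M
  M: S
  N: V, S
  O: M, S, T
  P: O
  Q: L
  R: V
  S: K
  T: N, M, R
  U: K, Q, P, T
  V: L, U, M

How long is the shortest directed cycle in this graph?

4

For each vertex v, BFS finds the shortest path from v back to v.
The shortest such closed walk is U → T → N → V → U, length 4.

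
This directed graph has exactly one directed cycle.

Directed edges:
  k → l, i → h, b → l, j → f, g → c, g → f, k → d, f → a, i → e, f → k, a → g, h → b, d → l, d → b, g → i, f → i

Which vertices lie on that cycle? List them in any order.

DFS with gray/black marking from f:
f gray
  i gray
    e gray
    e black
    h gray
      b gray
        l gray
        l black
      b black
    h black
  i black
  a gray
    g gray
      g→f: f is gray → back edge
Back edge closes the cycle f → a → g → f; its vertices are {a, f, g}.

a, f, g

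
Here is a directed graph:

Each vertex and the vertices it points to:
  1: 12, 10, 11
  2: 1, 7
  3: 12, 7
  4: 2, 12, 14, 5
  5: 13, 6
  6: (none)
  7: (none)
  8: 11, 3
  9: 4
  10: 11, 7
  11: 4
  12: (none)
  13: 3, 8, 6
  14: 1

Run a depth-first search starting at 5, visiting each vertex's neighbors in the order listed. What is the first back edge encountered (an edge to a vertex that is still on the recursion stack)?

DFS from 5 (visiting each vertex's neighbors in the order listed); mark gray on enter, black on exit:
5 gray
  13 gray
    3 gray
      12 gray
      12 black
      7 gray
      7 black
    3 black
    8 gray
      11 gray
        4 gray
          2 gray
            1 gray
              1→12: 12 black — skip
              10 gray
                10→11: 11 is gray → back edge
First back edge: 10 → 11.

10→11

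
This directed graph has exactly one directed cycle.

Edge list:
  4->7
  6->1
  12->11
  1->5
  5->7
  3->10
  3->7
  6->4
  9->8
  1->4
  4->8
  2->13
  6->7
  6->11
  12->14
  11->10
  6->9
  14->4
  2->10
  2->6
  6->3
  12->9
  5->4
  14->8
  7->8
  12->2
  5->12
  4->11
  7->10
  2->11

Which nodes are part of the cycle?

DFS with gray/black marking from 5:
5 gray
  12 gray
    2 gray
      11 gray
        10 gray
        10 black
      11 black
      13 gray
      13 black
      2→10: 10 black — skip
      6 gray
        7 gray
          8 gray
          8 black
          7→10: 10 black — skip
        7 black
        6→11: 11 black — skip
        1 gray
          1→5: 5 is gray → back edge
Back edge closes the cycle 5 → 12 → 2 → 6 → 1 → 5; its vertices are {1, 2, 5, 6, 12}.

1, 2, 5, 6, 12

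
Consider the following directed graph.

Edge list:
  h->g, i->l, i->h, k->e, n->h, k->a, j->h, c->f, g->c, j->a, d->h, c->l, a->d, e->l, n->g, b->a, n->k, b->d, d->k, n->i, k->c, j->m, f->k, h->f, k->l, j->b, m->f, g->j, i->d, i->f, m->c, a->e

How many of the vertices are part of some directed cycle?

10

A vertex is on a directed cycle iff it belongs to a strongly connected component of size ≥ 2 (or has a self-loop).
The vertices on cycles are {a, b, c, d, f, g, h, j, k, m} — 10 in total.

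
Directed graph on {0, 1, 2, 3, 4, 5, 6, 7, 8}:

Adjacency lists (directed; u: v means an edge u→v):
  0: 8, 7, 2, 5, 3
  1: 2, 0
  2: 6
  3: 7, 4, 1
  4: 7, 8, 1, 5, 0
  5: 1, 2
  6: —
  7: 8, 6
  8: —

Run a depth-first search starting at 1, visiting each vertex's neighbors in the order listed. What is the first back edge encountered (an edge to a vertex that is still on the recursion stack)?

DFS from 1 (visiting each vertex's neighbors in the order listed); mark gray on enter, black on exit:
1 gray
  2 gray
    6 gray
    6 black
  2 black
  0 gray
    8 gray
    8 black
    7 gray
      7→8: 8 black — skip
      7→6: 6 black — skip
    7 black
    0→2: 2 black — skip
    5 gray
      5→1: 1 is gray → back edge
First back edge: 5 → 1.

5->1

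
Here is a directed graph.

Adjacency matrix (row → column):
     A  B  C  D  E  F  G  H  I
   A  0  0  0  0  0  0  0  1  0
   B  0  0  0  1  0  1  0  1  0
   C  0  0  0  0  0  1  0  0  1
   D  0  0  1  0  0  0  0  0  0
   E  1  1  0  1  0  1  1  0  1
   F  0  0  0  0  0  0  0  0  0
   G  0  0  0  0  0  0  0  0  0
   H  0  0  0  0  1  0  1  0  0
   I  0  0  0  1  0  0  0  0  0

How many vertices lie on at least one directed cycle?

7

A vertex is on a directed cycle iff it belongs to a strongly connected component of size ≥ 2 (or has a self-loop).
The vertices on cycles are {A, B, C, D, E, H, I} — 7 in total.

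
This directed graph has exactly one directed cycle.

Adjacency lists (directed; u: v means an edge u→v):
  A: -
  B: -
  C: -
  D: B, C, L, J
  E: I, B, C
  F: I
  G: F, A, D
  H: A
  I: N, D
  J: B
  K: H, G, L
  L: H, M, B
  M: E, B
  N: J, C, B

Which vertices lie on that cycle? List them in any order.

D, E, I, L, M

DFS with gray/black marking from L:
L gray
  H gray
    A gray
    A black
  H black
  M gray
    E gray
      I gray
        N gray
          J gray
            B gray
            B black
          J black
          C gray
          C black
          N→B: B black — skip
        N black
        D gray
          D→B: B black — skip
          D→C: C black — skip
          D→L: L is gray → back edge
Back edge closes the cycle L → M → E → I → D → L; its vertices are {D, E, I, L, M}.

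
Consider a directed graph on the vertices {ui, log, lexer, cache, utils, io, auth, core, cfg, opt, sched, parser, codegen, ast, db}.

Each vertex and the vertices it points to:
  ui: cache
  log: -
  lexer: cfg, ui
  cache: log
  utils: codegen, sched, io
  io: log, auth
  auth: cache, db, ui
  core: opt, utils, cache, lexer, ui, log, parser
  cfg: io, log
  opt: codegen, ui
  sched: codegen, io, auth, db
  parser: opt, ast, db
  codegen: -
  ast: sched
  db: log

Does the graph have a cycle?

No

DFS with white/gray/black marking, starting from auth:
auth gray
  cache gray
    log gray
    log black
  cache black
  db gray
    db→log: log black — skip
  db black
  ui gray
    ui→cache: cache black — skip
  ui black
auth black
lexer gray
  cfg gray
    io gray
      io→log: log black — skip
      io→auth: auth black — skip
    io black
    cfg→log: log black — skip
  cfg black
  lexer→ui: ui black — skip
lexer black
utils gray
  codegen gray
  codegen black
  sched gray
    sched→codegen: codegen black — skip
    sched→io: io black — skip
    sched→auth: auth black — skip
    sched→db: db black — skip
  sched black
  utils→io: io black — skip
utils black
core gray
  opt gray
    opt→codegen: codegen black — skip
    opt→ui: ui black — skip
  opt black
  core→utils: utils black — skip
  core→cache: cache black — skip
  core→lexer: lexer black — skip
  core→ui: ui black — skip
  core→log: log black — skip
  parser gray
    parser→opt: opt black — skip
    ast gray
      ast→sched: sched black — skip
    ast black
    parser→db: db black — skip
  parser black
core black
Every edge goes to a white or black vertex — no back edge, so the graph is acyclic.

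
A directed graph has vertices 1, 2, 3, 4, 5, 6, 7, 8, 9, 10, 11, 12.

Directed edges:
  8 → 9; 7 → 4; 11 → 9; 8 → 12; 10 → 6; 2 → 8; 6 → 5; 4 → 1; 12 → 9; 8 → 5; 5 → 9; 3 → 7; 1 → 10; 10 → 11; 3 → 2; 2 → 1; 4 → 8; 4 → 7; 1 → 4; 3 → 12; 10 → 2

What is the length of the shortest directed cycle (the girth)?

For each vertex v, BFS finds the shortest path from v back to v.
The shortest such closed walk is 1 → 4 → 1, length 2.

2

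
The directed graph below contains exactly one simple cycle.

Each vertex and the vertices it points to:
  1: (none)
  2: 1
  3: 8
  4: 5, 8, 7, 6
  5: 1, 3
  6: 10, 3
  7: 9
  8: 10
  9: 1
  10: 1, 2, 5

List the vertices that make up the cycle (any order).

3, 5, 8, 10

DFS with gray/black marking from 8:
8 gray
  10 gray
    1 gray
    1 black
    2 gray
      2→1: 1 black — skip
    2 black
    5 gray
      5→1: 1 black — skip
      3 gray
        3→8: 8 is gray → back edge
Back edge closes the cycle 8 → 10 → 5 → 3 → 8; its vertices are {3, 5, 8, 10}.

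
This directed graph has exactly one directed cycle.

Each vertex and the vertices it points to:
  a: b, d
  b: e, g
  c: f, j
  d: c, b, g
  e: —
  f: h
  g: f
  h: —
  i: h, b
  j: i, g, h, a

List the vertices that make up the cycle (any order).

a, c, d, j

DFS with gray/black marking from j:
j gray
  i gray
    h gray
    h black
    b gray
      e gray
      e black
      g gray
        f gray
          f→h: h black — skip
        f black
      g black
    b black
  i black
  j→g: g black — skip
  j→h: h black — skip
  a gray
    a→b: b black — skip
    d gray
      c gray
        c→f: f black — skip
        c→j: j is gray → back edge
Back edge closes the cycle j → a → d → c → j; its vertices are {a, c, d, j}.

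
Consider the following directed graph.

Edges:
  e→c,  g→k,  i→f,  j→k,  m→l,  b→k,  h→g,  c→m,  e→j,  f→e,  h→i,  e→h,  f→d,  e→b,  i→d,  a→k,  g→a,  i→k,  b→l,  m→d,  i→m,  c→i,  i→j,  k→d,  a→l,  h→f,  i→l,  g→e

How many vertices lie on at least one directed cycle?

6

A vertex is on a directed cycle iff it belongs to a strongly connected component of size ≥ 2 (or has a self-loop).
The vertices on cycles are {c, e, f, g, h, i} — 6 in total.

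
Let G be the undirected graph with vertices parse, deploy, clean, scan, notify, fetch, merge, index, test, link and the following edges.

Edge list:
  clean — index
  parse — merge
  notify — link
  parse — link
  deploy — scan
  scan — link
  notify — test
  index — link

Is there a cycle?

DFS, tracking each vertex's parent; an edge to a visited non-parent vertex closes a cycle.
Start from test:
visit test (parent –)
  visit notify (parent test)
    notify–test: parent, skip
    visit link (parent notify)
      link–notify: parent, skip
      visit index (parent link)
        index–link: parent, skip
        visit clean (parent index)
          clean–index: parent, skip
      visit parse (parent link)
        visit merge (parent parse)
          merge–parse: parent, skip
        parse–link: parent, skip
      visit scan (parent link)
        scan–link: parent, skip
        visit deploy (parent scan)
          deploy–scan: parent, skip
visit fetch (parent –)
No non-parent visited neighbor found — the graph is a forest.

No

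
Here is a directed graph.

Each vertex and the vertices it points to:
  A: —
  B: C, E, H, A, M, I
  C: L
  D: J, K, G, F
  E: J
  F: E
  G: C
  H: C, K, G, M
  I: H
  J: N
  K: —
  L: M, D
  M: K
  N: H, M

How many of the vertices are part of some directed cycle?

9

A vertex is on a directed cycle iff it belongs to a strongly connected component of size ≥ 2 (or has a self-loop).
The vertices on cycles are {C, D, E, F, G, H, J, L, N} — 9 in total.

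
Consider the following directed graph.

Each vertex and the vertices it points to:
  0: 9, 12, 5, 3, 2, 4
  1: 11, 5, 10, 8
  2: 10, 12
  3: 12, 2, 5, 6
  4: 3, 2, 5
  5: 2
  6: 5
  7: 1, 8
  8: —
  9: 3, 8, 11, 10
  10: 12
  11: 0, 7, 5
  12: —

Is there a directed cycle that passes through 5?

5 lies on a cycle iff there is a path from 5 back to itself.
Exploring from 5, it never reaches itself; equivalently, its strongly connected component is a singleton.

No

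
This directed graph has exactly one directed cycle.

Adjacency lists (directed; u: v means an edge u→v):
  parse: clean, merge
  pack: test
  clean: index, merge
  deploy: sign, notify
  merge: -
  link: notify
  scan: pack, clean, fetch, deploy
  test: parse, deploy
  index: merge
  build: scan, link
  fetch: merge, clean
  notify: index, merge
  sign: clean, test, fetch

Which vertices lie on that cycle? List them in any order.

sign, test, deploy

DFS with gray/black marking from deploy:
deploy gray
  sign gray
    clean gray
      index gray
        merge gray
        merge black
      index black
      clean→merge: merge black — skip
    clean black
    test gray
      parse gray
        parse→clean: clean black — skip
        parse→merge: merge black — skip
      parse black
      test→deploy: deploy is gray → back edge
Back edge closes the cycle deploy → sign → test → deploy; its vertices are {sign, test, deploy}.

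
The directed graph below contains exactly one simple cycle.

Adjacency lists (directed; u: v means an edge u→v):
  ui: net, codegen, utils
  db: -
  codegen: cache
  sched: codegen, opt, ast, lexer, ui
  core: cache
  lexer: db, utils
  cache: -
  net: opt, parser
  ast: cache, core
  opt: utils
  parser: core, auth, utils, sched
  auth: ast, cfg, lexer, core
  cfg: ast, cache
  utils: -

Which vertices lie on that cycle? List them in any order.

ui, net, sched, parser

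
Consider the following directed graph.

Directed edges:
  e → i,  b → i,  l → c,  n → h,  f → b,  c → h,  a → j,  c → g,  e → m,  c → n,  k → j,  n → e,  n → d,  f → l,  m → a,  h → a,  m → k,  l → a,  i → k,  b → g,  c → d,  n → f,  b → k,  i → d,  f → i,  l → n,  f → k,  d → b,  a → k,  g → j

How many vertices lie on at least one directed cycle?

7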